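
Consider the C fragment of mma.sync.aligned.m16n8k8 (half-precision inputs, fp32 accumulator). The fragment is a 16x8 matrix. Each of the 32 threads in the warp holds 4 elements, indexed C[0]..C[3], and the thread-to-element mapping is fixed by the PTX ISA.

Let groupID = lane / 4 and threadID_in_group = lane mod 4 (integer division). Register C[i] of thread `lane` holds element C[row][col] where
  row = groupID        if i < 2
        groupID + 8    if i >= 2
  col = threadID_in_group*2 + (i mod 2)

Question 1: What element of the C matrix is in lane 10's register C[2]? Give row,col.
10,4

lane 10: gr=2 (10/4), th=2 (10%4)
i=2: r=2+8=10, c=2*2+0=4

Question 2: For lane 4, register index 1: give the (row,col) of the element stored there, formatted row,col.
4: g=1,t=0
[1] (1+0,0*2+1) = (1,1)

1,1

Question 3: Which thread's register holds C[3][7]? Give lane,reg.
15,1

r=3⇒gr=3,Rb=0  c=7⇒th=3,odd=1
L=3*4+3=15  i=0*2+1=1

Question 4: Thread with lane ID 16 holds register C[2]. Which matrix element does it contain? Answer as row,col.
16: gid=4,tid=0
[2] (4+8,0*2+0) = (12,0)

12,0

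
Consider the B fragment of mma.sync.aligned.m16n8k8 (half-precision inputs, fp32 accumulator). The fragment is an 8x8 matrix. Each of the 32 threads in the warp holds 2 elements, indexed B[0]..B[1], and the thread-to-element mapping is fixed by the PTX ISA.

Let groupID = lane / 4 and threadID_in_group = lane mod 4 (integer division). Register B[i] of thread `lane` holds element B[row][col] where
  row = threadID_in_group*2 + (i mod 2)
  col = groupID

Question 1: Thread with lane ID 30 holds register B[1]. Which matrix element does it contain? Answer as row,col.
lane 30: G=7 (30/4), T=2 (30%4)
i=1: r=2*2+1=5, c=G=7

5,7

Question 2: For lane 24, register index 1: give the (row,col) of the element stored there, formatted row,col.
24: grp=6,tig=0
[1] (0*2+1,6) = (1,6)

1,6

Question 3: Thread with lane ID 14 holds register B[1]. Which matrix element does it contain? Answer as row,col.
14: gid=3,tid=2
[1] (2*2+1,3) = (5,3)

5,3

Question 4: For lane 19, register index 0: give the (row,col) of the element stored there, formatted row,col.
6,4

L=19=>grp=19>>2=4, tig=19&3=3
[0]=>row 3·2+0=6  col grp=4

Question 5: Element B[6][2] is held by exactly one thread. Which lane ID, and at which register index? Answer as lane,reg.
11,0

c=2⇒gr=2  r=6⇒th=3,odd=0
L=2*4+3=11  i=0=0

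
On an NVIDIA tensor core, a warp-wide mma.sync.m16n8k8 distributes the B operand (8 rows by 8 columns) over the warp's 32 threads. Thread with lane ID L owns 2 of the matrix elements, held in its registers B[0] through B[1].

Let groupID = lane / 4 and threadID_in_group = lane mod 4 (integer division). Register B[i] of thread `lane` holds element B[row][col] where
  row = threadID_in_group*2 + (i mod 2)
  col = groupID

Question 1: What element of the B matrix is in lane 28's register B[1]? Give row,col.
1,7

lane 28->28/4=7, 28 mod 4=0
i=1  r:2·0+1->1  c:7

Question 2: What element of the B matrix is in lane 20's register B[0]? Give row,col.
lane 20: gr=5 (20/4), th=0 (20%4)
i=0: r=0*2+0=0, c=gr=5

0,5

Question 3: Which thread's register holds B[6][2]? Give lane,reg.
c=2->g=2  r=6->t=3,b0=0
L=2*4+3=11  i=0=0

11,0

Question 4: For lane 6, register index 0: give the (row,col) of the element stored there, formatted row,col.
lane 6⇒6/4=1, 6 mod 4=2
i=0  r:2·2+0⇒4  c:1

4,1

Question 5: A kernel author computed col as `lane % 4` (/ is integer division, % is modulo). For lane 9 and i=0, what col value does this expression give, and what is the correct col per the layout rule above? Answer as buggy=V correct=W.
`lane % 4`[9,0]→1
L=9→G=9>>2=2, T=9&3=1
[0]→row 1·2+0=2  col G=2
col: 1 vs 2

buggy=1 correct=2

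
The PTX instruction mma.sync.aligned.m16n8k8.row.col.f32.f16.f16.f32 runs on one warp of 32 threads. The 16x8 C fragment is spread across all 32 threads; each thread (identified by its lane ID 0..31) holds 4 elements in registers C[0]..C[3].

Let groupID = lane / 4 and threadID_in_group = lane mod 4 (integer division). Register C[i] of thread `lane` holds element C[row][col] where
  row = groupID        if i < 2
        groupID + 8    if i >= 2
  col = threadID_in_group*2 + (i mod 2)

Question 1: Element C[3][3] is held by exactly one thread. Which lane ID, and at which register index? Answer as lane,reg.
13,1

r=3→G=3,rhi=0  c=3→T=1,p=1
L=3*4+1=13  i=0*2+1=1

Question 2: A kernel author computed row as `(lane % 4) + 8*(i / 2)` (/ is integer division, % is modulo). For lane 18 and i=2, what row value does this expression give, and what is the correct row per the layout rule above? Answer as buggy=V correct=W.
`(lane % 4) + 8*(i / 2)`[18,2]⇒10
lane 18⇒18/4=4, 18 mod 4=2
i=2  r:4+8⇒12  c:2·2+0⇒4
row: 10 vs 12

buggy=10 correct=12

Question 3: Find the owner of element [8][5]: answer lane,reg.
r=8⇒gr=0,Rb=1  c=5⇒th=2,odd=1
L=0*4+2=2  i=1*2+1=3

2,3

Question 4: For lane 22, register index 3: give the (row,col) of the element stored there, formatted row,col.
13,5

lane 22: g=5 (22/4), t=2 (22%4)
i=3: r=5+8=13, c=2*2+1=5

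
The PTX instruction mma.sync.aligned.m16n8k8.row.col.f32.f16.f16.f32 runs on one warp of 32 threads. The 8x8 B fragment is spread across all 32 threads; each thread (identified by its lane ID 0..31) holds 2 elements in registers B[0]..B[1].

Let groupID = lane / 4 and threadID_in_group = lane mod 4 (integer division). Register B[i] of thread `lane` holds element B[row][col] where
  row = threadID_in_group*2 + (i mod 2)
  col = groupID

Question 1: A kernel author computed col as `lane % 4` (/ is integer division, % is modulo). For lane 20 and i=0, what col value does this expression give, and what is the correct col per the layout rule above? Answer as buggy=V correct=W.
buggy=0 correct=5

`lane % 4`[20,0]⇒0
L=20⇒gr=20>>2=5, th=20&3=0
[0]⇒row 0·2+0=0  col gr=5
col: 0 vs 5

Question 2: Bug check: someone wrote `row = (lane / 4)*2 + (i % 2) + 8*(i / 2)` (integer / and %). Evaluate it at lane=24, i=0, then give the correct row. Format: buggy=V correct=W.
`(lane / 4)*2 + (i % 2) + 8*(i / 2)`[24,0]→12
lane 24: G=6 (24/4), T=0 (24%4)
i=0: r=0*2+0=0, c=G=6
row: 12 vs 0

buggy=12 correct=0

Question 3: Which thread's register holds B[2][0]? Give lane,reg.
1,0

c=0->g=0  r=2->t=1,b0=0
L=0*4+1=1  i=0=0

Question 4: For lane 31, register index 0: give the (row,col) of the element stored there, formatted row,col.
lane 31: gr=7 (31/4), th=3 (31%4)
i=0: r=3*2+0=6, c=gr=7

6,7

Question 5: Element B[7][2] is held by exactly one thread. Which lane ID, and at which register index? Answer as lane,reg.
11,1

c:2=>grp=2  r:7=>tig=3,lo=1
L=2*4+3=11  i=1=1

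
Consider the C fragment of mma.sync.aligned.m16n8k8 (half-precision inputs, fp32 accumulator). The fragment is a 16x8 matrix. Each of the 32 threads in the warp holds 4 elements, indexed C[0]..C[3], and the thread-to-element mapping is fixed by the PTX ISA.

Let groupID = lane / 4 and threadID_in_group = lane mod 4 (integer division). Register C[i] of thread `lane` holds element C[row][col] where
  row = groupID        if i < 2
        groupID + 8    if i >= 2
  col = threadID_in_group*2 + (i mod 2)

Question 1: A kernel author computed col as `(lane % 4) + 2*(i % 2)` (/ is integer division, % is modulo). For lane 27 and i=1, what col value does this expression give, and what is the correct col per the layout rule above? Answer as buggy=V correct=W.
`(lane % 4) + 2*(i % 2)`[27,1]⇒5
L=27⇒gr=27>>2=6, th=27&3=3
[1]⇒row 6+0=6  col 3·2+1=7
col: 5 vs 7

buggy=5 correct=7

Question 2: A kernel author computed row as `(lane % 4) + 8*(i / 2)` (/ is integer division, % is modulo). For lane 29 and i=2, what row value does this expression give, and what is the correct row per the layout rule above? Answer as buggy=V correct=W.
buggy=9 correct=15

`(lane % 4) + 8*(i / 2)`[29,2]->9
lane 29: gid=7 (29/4), tid=1 (29%4)
i=2: r=7+8=15, c=1*2+0=2
row: 9 vs 15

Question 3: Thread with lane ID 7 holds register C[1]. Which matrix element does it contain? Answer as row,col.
L=7→G=7>>2=1, T=7&3=3
[1]→row 1+0=1  col 3·2+1=7

1,7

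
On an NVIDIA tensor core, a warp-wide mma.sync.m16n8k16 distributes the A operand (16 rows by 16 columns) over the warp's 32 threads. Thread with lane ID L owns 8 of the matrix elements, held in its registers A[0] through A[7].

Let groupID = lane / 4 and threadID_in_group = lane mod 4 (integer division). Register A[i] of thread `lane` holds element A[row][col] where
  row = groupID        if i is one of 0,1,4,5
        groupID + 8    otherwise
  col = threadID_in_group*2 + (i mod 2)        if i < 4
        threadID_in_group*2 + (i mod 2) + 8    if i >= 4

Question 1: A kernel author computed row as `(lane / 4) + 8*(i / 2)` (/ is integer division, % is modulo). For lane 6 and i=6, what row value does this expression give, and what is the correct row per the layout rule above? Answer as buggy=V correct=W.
`(lane / 4) + 8*(i / 2)`[6,6]⇒25
lane 6⇒6/4=1, 6 mod 4=2
i=6  r:1+8⇒9  c:2·2+0+8⇒12
row: 25 vs 9

buggy=25 correct=9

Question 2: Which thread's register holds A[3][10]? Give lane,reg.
13,4

r=3⇒gr=3,Rb=0  c=10⇒Cb=1,th=1,odd=0
L=3*4+1=13  i=1*4+0*2+0=4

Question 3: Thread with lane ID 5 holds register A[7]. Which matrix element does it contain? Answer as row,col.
9,11

L=5=>grp=5>>2=1, tig=5&3=1
[7]=>row 1+8=9  col 1·2+1+8=11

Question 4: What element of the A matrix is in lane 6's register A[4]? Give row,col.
1,12

lane 6=>6/4=1, 6 mod 4=2
i=4  r:1+0=>1  c:2·2+0+8=>12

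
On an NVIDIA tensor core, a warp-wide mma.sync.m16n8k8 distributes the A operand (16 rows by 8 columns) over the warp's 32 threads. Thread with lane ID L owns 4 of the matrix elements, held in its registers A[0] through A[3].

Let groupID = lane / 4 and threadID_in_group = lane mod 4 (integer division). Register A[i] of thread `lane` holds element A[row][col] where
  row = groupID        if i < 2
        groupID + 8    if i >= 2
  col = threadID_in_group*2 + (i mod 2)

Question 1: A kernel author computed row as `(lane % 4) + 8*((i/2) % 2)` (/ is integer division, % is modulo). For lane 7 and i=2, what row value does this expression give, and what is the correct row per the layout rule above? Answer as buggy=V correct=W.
`(lane % 4) + 8*((i/2) % 2)`[7,2]->11
lane 7->7/4=1, 7 mod 4=3
i=2  r:1+8->9  c:2·3+0->6
row: 11 vs 9

buggy=11 correct=9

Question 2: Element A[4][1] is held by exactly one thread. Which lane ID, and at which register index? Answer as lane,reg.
r=4⇒gr=4,Rb=0  c=1⇒th=0,odd=1
L=4*4+0=16  i=0*2+1=1

16,1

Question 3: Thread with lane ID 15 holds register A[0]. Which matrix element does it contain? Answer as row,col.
3,6

L=15⇒gr=15>>2=3, th=15&3=3
[0]⇒row 3+0=3  col 3·2+0=6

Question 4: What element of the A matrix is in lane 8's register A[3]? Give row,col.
L=8⇒gr=8>>2=2, th=8&3=0
[3]⇒row 2+8=10  col 0·2+1=1

10,1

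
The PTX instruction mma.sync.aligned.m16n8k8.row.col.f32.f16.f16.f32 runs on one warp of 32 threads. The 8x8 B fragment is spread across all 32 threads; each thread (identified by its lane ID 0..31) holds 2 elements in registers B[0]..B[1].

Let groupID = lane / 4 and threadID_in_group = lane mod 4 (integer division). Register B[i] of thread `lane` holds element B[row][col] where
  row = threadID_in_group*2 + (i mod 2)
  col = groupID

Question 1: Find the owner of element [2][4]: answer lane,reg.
c=4→G=4  r=2→T=1,p=0
L=4*4+1=17  i=0=0

17,0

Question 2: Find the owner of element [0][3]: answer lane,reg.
c:3=>grp=3  r:0=>tig=0,lo=0
L=3*4+0=12  i=0=0

12,0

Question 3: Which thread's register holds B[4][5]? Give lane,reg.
22,0

c: 5->gid=5  r: 4->tid=2,i&1=0
L=5*4+2=22  i=0=0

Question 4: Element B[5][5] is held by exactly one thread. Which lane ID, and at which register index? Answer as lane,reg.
c: 5->gid=5  r: 5->tid=2,i&1=1
L=5*4+2=22  i=1=1

22,1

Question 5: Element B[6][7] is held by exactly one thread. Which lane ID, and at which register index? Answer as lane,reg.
c:7=>grp=7  r:6=>tig=3,lo=0
L=7*4+3=31  i=0=0

31,0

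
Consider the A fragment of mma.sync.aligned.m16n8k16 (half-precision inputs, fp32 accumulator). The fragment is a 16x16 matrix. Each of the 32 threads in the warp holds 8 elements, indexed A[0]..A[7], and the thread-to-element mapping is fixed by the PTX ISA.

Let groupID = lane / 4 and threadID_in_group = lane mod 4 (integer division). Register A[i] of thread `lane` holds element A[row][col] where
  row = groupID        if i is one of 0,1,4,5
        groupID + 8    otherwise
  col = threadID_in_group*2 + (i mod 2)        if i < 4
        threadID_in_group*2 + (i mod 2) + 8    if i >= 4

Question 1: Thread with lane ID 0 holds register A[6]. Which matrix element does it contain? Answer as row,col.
8,8

lane 0: grp=0 (0/4), tig=0 (0%4)
i=6: r=0+8=8, c=0*2+0+8=8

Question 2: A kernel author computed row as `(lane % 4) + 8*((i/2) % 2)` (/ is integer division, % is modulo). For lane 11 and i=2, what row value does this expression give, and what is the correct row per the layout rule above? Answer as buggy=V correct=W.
buggy=11 correct=10

`(lane % 4) + 8*((i/2) % 2)`[11,2]⇒11
lane 11⇒11/4=2, 11 mod 4=3
i=2  r:2+8⇒10  c:2·3+0+0⇒6
row: 11 vs 10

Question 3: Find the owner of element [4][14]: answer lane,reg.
r=4->g=4,rb=0  c=14->cb=1,t=3,b0=0
L=4*4+3=19  i=1*4+0*2+0=4

19,4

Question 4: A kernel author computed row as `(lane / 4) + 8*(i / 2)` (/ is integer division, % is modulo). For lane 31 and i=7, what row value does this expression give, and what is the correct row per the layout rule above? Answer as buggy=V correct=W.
`(lane / 4) + 8*(i / 2)`[31,7]⇒31
L=31⇒gr=31>>2=7, th=31&3=3
[7]⇒row 7+8=15  col 3·2+1+8=15
row: 31 vs 15

buggy=31 correct=15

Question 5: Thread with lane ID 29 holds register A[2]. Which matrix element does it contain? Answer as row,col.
15,2

lane 29: grp=7 (29/4), tig=1 (29%4)
i=2: r=7+8=15, c=1*2+0+0=2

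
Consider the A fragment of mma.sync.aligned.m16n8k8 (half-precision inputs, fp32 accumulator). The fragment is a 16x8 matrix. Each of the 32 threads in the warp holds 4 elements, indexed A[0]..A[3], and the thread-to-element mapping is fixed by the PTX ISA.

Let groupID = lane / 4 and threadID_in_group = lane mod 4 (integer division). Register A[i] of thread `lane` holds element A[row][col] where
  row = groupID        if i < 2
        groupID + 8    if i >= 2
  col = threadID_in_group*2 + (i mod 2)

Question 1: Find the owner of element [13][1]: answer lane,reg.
r:13=>grp=5,rB=1  c:1=>tig=0,lo=1
L=5*4+0=20  i=1*2+1=3

20,3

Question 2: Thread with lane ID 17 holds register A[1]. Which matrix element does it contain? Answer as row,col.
lane 17: gid=4 (17/4), tid=1 (17%4)
i=1: r=4+0=4, c=1*2+1=3

4,3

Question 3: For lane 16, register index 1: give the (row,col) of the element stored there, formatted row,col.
L=16→G=16>>2=4, T=16&3=0
[1]→row 4+0=4  col 0·2+1=1

4,1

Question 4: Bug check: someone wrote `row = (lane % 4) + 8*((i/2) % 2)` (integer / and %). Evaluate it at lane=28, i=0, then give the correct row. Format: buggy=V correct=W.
`(lane % 4) + 8*((i/2) % 2)`[28,0]=>0
28: grp=7,tig=0
[0] (7+0,0*2+0) = (7,0)
row: 0 vs 7

buggy=0 correct=7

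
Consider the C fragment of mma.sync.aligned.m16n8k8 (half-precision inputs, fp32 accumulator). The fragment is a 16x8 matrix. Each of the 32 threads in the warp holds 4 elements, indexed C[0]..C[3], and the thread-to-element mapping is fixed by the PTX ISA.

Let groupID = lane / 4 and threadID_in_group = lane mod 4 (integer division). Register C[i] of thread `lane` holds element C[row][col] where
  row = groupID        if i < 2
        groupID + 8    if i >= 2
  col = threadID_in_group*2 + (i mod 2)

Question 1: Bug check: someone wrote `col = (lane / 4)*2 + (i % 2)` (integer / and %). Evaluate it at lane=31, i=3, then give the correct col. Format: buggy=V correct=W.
buggy=15 correct=7

`(lane / 4)*2 + (i % 2)`[31,3]→15
lane 31→31/4=7, 31 mod 4=3
i=3  r:7+8→15  c:2·3+1→7
col: 15 vs 7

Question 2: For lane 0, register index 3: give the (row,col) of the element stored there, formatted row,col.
L=0⇒gr=0>>2=0, th=0&3=0
[3]⇒row 0+8=8  col 0·2+1=1

8,1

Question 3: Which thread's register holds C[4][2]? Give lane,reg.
r=4->g=4,rb=0  c=2->t=1,b0=0
L=4*4+1=17  i=0*2+0=0

17,0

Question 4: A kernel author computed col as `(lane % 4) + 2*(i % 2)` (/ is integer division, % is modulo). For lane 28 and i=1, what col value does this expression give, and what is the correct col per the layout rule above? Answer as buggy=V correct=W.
`(lane % 4) + 2*(i % 2)`[28,1]→2
lane 28→28/4=7, 28 mod 4=0
i=1  r:7+0→7  c:2·0+1→1
col: 2 vs 1

buggy=2 correct=1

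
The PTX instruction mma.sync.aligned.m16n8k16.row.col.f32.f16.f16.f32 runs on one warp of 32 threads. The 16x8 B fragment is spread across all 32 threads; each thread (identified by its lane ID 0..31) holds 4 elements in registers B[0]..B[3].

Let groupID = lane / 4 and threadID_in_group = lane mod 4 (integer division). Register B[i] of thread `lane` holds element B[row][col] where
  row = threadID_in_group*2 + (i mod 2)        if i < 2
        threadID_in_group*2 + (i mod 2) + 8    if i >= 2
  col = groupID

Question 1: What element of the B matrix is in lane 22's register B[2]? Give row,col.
L=22=>grp=22>>2=5, tig=22&3=2
[2]=>row 2·2+0+8=12  col grp=5

12,5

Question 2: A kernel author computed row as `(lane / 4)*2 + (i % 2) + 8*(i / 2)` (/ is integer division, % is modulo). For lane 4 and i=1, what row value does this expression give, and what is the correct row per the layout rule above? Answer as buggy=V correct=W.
`(lane / 4)*2 + (i % 2) + 8*(i / 2)`[4,1]→3
L=4→G=4>>2=1, T=4&3=0
[1]→row 0·2+1+0=1  col G=1
row: 3 vs 1

buggy=3 correct=1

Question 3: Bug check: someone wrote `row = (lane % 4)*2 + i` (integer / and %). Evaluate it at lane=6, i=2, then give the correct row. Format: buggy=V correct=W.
buggy=6 correct=12

`(lane % 4)*2 + i`[6,2]→6
lane 6→6/4=1, 6 mod 4=2
i=2  r:2·2+0+8→12  c:1
row: 6 vs 12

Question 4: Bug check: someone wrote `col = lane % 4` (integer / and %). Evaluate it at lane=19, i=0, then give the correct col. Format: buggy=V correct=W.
`lane % 4`[19,0]->3
19: gid=4,tid=3
[0] (3*2+0+0,4) = (6,4)
col: 3 vs 4

buggy=3 correct=4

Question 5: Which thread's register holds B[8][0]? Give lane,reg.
0,2

c=0⇒gr=0  r=8⇒Rb=1,th=0,odd=0
L=0*4+0=0  i=1*2+0=2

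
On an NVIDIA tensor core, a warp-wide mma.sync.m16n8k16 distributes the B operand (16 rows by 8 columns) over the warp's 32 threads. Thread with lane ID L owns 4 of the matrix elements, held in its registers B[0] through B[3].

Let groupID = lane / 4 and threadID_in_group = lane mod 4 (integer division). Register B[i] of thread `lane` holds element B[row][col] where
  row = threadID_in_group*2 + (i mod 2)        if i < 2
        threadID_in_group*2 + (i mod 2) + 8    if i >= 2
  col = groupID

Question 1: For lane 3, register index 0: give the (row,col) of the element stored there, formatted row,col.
lane 3: G=0 (3/4), T=3 (3%4)
i=0: r=3*2+0+0=6, c=G=0

6,0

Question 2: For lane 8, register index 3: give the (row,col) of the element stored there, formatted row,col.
9,2

lane 8=>8/4=2, 8 mod 4=0
i=3  r:2·0+1+8=>9  c:2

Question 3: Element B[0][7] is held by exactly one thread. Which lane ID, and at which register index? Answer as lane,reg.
28,0

c=7->g=7  r=0->rb=0,t=0,b0=0
L=7*4+0=28  i=0*2+0=0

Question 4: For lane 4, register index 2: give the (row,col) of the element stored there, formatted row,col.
8,1

lane 4: gr=1 (4/4), th=0 (4%4)
i=2: r=0*2+0+8=8, c=gr=1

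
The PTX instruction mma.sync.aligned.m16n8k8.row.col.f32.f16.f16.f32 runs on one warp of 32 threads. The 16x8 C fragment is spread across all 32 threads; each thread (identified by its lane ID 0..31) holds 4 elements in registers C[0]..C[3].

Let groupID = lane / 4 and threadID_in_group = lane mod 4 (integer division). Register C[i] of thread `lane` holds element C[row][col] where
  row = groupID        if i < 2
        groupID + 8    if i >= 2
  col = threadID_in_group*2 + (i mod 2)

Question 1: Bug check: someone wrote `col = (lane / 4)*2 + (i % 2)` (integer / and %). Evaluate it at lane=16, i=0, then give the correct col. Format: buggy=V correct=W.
`(lane / 4)*2 + (i % 2)`[16,0]→8
lane 16→16/4=4, 16 mod 4=0
i=0  r:4+0→4  c:2·0+0→0
col: 8 vs 0

buggy=8 correct=0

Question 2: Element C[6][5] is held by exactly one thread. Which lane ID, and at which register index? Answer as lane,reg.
26,1

r:6=>grp=6,rB=0  c:5=>tig=2,lo=1
L=6*4+2=26  i=0*2+1=1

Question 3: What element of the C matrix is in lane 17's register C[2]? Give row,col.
lane 17: grp=4 (17/4), tig=1 (17%4)
i=2: r=4+8=12, c=1*2+0=2

12,2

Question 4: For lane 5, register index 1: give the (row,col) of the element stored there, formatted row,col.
1,3

5: gr=1,th=1
[1] (1+0,1*2+1) = (1,3)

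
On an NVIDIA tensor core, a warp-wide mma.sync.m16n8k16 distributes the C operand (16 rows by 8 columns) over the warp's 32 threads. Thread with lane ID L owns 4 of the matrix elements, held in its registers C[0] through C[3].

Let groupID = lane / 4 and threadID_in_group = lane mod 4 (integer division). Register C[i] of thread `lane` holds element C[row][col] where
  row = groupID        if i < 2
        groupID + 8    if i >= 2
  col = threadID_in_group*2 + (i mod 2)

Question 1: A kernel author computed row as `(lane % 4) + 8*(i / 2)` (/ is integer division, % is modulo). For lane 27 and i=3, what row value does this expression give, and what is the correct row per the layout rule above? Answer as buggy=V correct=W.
buggy=11 correct=14

`(lane % 4) + 8*(i / 2)`[27,3]->11
lane 27->27/4=6, 27 mod 4=3
i=3  r:6+8->14  c:2·3+1->7
row: 11 vs 14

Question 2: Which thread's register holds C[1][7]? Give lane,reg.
r=1⇒gr=1,Rb=0  c=7⇒th=3,odd=1
L=1*4+3=7  i=0*2+1=1

7,1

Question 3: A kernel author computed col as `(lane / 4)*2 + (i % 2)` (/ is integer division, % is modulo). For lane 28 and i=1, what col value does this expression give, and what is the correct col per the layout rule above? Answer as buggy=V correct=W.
buggy=15 correct=1

`(lane / 4)*2 + (i % 2)`[28,1]⇒15
L=28⇒gr=28>>2=7, th=28&3=0
[1]⇒row 7+0=7  col 0·2+1=1
col: 15 vs 1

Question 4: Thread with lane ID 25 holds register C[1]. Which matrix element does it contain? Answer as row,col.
6,3

lane 25: gr=6 (25/4), th=1 (25%4)
i=1: r=6+0=6, c=1*2+1=3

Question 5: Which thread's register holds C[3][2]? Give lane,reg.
13,0

r=3⇒gr=3,Rb=0  c=2⇒th=1,odd=0
L=3*4+1=13  i=0*2+0=0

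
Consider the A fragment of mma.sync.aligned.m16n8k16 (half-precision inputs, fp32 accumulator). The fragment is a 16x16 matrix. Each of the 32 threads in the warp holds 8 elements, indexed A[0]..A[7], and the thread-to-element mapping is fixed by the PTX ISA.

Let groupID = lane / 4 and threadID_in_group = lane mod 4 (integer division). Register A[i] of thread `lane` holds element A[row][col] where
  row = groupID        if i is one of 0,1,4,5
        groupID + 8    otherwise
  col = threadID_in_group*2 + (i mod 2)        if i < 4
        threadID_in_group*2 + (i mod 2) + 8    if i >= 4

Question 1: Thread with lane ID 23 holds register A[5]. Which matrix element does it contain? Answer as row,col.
23: gr=5,th=3
[5] (5+0,3*2+1+8) = (5,15)

5,15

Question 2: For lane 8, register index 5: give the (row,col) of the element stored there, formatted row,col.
lane 8⇒8/4=2, 8 mod 4=0
i=5  r:2+0⇒2  c:2·0+1+8⇒9

2,9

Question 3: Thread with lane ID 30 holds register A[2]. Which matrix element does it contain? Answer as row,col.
15,4

lane 30: g=7 (30/4), t=2 (30%4)
i=2: r=7+8=15, c=2*2+0+0=4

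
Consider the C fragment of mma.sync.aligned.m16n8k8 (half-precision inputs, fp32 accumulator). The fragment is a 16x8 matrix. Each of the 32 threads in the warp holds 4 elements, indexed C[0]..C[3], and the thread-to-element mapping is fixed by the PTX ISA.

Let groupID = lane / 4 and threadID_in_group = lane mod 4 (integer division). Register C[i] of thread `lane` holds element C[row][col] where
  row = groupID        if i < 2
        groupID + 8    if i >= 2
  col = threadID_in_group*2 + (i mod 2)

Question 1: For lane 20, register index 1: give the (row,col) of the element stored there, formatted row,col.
lane 20->20/4=5, 20 mod 4=0
i=1  r:5+0->5  c:2·0+1->1

5,1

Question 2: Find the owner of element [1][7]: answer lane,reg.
r:1=>grp=1,rB=0  c:7=>tig=3,lo=1
L=1*4+3=7  i=0*2+1=1

7,1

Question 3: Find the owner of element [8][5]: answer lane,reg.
r: 8->gid=0,r8=1  c: 5->tid=2,i&1=1
L=0*4+2=2  i=1*2+1=3

2,3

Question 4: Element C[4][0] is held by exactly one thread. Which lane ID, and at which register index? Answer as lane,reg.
16,0

r=4→G=4,rhi=0  c=0→T=0,p=0
L=4*4+0=16  i=0*2+0=0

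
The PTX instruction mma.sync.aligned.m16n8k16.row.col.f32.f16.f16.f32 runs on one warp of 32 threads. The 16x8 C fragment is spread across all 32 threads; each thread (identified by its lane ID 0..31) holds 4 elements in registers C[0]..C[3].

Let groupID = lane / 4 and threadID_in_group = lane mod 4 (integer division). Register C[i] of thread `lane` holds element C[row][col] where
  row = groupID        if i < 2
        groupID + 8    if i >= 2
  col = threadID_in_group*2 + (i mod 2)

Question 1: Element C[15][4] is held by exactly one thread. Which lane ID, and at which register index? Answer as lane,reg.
r:15=>grp=7,rB=1  c:4=>tig=2,lo=0
L=7*4+2=30  i=1*2+0=2

30,2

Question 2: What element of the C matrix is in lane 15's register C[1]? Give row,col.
lane 15->15/4=3, 15 mod 4=3
i=1  r:3+0->3  c:2·3+1->7

3,7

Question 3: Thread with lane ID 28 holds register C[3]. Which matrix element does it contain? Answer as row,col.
lane 28⇒28/4=7, 28 mod 4=0
i=3  r:7+8⇒15  c:2·0+1⇒1

15,1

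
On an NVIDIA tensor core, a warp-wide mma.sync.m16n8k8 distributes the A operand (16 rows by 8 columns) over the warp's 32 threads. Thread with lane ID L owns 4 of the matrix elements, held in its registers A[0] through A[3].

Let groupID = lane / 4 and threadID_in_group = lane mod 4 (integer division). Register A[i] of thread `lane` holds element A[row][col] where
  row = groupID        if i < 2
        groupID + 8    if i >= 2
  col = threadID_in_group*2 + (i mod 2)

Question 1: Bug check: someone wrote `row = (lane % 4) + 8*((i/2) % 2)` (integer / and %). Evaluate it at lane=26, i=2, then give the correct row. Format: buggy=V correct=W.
`(lane % 4) + 8*((i/2) % 2)`[26,2]=>10
lane 26: grp=6 (26/4), tig=2 (26%4)
i=2: r=6+8=14, c=2*2+0=4
row: 10 vs 14

buggy=10 correct=14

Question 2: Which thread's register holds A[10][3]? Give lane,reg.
9,3

r: 10->gid=2,r8=1  c: 3->tid=1,i&1=1
L=2*4+1=9  i=1*2+1=3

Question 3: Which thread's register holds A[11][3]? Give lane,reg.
r:11=>grp=3,rB=1  c:3=>tig=1,lo=1
L=3*4+1=13  i=1*2+1=3

13,3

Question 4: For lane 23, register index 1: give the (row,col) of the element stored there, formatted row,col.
5,7

lane 23: gid=5 (23/4), tid=3 (23%4)
i=1: r=5+0=5, c=3*2+1=7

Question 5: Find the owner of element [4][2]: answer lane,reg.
r=4->g=4,rb=0  c=2->t=1,b0=0
L=4*4+1=17  i=0*2+0=0

17,0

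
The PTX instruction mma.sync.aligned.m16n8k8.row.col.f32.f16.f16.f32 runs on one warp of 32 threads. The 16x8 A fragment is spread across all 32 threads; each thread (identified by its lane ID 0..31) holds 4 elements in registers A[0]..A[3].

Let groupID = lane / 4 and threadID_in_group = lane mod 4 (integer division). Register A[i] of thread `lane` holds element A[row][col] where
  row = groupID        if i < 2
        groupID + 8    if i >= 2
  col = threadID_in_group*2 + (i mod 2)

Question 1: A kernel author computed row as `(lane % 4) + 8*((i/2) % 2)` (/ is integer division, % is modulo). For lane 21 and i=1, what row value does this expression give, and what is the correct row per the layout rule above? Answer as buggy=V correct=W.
buggy=1 correct=5

`(lane % 4) + 8*((i/2) % 2)`[21,1]->1
21: gid=5,tid=1
[1] (5+0,1*2+1) = (5,3)
row: 1 vs 5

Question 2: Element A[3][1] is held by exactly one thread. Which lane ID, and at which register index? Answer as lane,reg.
r=3->g=3,rb=0  c=1->t=0,b0=1
L=3*4+0=12  i=0*2+1=1

12,1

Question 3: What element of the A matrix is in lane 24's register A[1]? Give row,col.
6,1

24: gr=6,th=0
[1] (6+0,0*2+1) = (6,1)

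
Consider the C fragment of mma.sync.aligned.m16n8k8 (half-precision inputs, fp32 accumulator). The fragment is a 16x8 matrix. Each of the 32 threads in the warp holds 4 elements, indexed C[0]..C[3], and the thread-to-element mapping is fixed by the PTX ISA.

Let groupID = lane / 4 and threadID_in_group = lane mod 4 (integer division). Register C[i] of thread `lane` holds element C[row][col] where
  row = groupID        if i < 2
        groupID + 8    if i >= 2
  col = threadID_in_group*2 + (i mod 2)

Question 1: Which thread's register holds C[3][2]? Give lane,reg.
r=3⇒gr=3,Rb=0  c=2⇒th=1,odd=0
L=3*4+1=13  i=0*2+0=0

13,0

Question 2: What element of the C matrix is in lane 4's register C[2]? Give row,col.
lane 4→4/4=1, 4 mod 4=0
i=2  r:1+8→9  c:2·0+0→0

9,0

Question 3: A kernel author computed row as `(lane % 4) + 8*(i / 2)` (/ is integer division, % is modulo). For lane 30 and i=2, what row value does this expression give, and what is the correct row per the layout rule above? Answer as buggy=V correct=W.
buggy=10 correct=15

`(lane % 4) + 8*(i / 2)`[30,2]->10
lane 30->30/4=7, 30 mod 4=2
i=2  r:7+8->15  c:2·2+0->4
row: 10 vs 15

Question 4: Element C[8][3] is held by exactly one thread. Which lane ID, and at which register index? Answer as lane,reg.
r=8->g=0,rb=1  c=3->t=1,b0=1
L=0*4+1=1  i=1*2+1=3

1,3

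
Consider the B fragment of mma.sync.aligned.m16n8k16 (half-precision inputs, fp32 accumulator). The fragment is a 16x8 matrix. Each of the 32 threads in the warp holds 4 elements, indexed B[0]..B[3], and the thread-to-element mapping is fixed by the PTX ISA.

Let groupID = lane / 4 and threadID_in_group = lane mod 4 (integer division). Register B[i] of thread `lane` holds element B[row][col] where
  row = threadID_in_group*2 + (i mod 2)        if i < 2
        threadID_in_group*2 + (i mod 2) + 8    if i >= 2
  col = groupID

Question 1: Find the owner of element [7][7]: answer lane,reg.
31,1

c=7⇒gr=7  r=7⇒Rb=0,th=3,odd=1
L=7*4+3=31  i=0*2+1=1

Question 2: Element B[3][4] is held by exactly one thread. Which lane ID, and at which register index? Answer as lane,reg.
c:4=>grp=4  r:3=>rB=0,tig=1,lo=1
L=4*4+1=17  i=0*2+1=1

17,1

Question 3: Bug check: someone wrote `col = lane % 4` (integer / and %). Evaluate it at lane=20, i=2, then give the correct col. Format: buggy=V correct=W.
`lane % 4`[20,2]⇒0
20: gr=5,th=0
[2] (0*2+0+8,5) = (8,5)
col: 0 vs 5

buggy=0 correct=5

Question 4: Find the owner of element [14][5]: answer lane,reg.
23,2

c=5→G=5  r=14→rhi=1,T=3,p=0
L=5*4+3=23  i=1*2+0=2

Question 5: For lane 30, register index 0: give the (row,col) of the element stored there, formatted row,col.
lane 30: gr=7 (30/4), th=2 (30%4)
i=0: r=2*2+0+0=4, c=gr=7

4,7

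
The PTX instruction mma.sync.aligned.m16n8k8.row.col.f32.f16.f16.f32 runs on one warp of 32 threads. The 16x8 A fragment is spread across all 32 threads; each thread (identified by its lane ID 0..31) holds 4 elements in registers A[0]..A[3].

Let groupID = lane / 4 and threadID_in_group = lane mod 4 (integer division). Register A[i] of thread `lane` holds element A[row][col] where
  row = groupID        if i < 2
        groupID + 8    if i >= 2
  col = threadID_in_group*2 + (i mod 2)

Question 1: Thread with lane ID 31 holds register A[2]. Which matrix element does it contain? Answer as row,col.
L=31->g=31>>2=7, t=31&3=3
[2]->row 7+8=15  col 3·2+0=6

15,6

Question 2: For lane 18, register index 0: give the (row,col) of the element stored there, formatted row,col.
lane 18->18/4=4, 18 mod 4=2
i=0  r:4+0->4  c:2·2+0->4

4,4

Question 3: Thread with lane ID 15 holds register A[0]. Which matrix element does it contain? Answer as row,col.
3,6

lane 15: G=3 (15/4), T=3 (15%4)
i=0: r=3+0=3, c=3*2+0=6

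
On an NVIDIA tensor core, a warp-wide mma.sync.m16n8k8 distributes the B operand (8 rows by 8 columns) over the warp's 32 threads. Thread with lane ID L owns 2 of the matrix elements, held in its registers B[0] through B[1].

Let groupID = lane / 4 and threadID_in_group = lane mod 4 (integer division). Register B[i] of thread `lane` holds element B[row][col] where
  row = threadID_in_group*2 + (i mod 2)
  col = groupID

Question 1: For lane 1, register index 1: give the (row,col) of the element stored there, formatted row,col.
L=1⇒gr=1>>2=0, th=1&3=1
[1]⇒row 1·2+1=3  col gr=0

3,0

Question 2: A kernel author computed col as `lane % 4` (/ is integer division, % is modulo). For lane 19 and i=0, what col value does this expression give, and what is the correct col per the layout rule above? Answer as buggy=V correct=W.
`lane % 4`[19,0]⇒3
lane 19: gr=4 (19/4), th=3 (19%4)
i=0: r=3*2+0=6, c=gr=4
col: 3 vs 4

buggy=3 correct=4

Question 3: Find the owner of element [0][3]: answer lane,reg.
c: 3->gid=3  r: 0->tid=0,i&1=0
L=3*4+0=12  i=0=0

12,0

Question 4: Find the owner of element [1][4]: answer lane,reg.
c=4->g=4  r=1->t=0,b0=1
L=4*4+0=16  i=1=1

16,1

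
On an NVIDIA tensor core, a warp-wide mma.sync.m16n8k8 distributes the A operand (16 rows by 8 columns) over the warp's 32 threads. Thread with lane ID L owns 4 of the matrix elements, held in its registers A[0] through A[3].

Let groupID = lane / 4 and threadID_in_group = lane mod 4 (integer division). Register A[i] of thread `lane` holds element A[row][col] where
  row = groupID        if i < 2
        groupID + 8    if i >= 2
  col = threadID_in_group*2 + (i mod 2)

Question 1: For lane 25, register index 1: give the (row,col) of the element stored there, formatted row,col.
25: grp=6,tig=1
[1] (6+0,1*2+1) = (6,3)

6,3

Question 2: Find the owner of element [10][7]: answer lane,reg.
r:10=>grp=2,rB=1  c:7=>tig=3,lo=1
L=2*4+3=11  i=1*2+1=3

11,3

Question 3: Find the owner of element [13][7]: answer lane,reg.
23,3

r=13→G=5,rhi=1  c=7→T=3,p=1
L=5*4+3=23  i=1*2+1=3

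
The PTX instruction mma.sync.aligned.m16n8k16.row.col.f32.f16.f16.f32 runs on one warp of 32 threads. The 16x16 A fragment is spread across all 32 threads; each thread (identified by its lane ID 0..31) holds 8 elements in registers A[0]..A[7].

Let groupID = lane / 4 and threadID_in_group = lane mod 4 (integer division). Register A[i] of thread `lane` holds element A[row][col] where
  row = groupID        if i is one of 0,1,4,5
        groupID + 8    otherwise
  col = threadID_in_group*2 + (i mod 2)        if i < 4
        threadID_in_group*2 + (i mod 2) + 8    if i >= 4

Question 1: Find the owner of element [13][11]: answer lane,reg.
21,7

r=13->g=5,rb=1  c=11->cb=1,t=1,b0=1
L=5*4+1=21  i=1*4+1*2+1=7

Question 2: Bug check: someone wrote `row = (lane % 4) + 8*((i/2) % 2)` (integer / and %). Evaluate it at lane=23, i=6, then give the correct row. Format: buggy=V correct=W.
`(lane % 4) + 8*((i/2) % 2)`[23,6]⇒11
23: gr=5,th=3
[6] (5+8,3*2+0+8) = (13,14)
row: 11 vs 13

buggy=11 correct=13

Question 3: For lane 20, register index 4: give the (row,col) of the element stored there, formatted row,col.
5,8

20: gr=5,th=0
[4] (5+0,0*2+0+8) = (5,8)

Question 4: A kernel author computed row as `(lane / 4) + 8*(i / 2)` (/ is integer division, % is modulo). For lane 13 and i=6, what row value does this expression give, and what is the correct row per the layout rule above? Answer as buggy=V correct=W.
`(lane / 4) + 8*(i / 2)`[13,6]->27
lane 13: gid=3 (13/4), tid=1 (13%4)
i=6: r=3+8=11, c=1*2+0+8=10
row: 27 vs 11

buggy=27 correct=11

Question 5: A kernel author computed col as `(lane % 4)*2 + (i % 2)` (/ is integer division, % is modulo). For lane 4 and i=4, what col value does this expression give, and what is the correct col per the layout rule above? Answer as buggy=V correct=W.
buggy=0 correct=8

`(lane % 4)*2 + (i % 2)`[4,4]→0
lane 4→4/4=1, 4 mod 4=0
i=4  r:1+0→1  c:2·0+0+8→8
col: 0 vs 8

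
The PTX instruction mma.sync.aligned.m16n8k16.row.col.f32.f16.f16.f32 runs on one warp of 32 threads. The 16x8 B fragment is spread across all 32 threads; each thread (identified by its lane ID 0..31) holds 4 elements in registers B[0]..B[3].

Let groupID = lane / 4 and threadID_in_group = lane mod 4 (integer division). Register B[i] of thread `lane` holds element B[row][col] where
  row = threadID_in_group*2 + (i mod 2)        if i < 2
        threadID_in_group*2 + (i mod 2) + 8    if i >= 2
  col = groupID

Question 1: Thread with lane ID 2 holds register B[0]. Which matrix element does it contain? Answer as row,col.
2: gr=0,th=2
[0] (2*2+0+0,0) = (4,0)

4,0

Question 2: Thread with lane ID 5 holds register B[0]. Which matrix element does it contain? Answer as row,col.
lane 5->5/4=1, 5 mod 4=1
i=0  r:2·1+0+0->2  c:1

2,1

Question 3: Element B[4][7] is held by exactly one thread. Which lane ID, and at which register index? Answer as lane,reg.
c=7→G=7  r=4→rhi=0,T=2,p=0
L=7*4+2=30  i=0*2+0=0

30,0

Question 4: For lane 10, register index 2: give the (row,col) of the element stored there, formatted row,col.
12,2

10: gr=2,th=2
[2] (2*2+0+8,2) = (12,2)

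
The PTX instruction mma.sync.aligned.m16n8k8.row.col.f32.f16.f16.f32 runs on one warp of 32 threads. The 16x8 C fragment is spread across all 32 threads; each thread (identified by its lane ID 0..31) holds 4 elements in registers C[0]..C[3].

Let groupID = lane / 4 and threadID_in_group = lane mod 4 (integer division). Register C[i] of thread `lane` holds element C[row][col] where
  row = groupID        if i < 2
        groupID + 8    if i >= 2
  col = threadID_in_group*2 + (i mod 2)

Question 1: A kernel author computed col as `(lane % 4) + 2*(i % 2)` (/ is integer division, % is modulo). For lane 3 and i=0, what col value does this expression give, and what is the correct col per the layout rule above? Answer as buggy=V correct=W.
buggy=3 correct=6

`(lane % 4) + 2*(i % 2)`[3,0]->3
3: g=0,t=3
[0] (0+0,3*2+0) = (0,6)
col: 3 vs 6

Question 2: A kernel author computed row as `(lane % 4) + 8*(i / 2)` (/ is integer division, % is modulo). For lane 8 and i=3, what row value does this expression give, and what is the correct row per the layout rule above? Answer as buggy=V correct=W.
buggy=8 correct=10

`(lane % 4) + 8*(i / 2)`[8,3]=>8
L=8=>grp=8>>2=2, tig=8&3=0
[3]=>row 2+8=10  col 0·2+1=1
row: 8 vs 10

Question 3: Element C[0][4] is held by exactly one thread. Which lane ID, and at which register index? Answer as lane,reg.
r=0→G=0,rhi=0  c=4→T=2,p=0
L=0*4+2=2  i=0*2+0=0

2,0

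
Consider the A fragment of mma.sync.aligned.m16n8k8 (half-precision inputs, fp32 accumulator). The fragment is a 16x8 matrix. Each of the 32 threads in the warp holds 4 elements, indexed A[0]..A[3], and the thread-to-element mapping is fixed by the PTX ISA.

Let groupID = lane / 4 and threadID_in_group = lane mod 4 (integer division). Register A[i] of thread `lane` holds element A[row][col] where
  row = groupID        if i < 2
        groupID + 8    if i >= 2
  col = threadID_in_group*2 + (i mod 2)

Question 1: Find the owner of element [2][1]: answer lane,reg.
r:2=>grp=2,rB=0  c:1=>tig=0,lo=1
L=2*4+0=8  i=0*2+1=1

8,1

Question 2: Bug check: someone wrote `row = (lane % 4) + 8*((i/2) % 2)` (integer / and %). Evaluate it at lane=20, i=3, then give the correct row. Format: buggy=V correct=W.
buggy=8 correct=13

`(lane % 4) + 8*((i/2) % 2)`[20,3]⇒8
L=20⇒gr=20>>2=5, th=20&3=0
[3]⇒row 5+8=13  col 0·2+1=1
row: 8 vs 13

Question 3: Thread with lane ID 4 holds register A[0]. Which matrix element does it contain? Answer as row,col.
1,0

lane 4->4/4=1, 4 mod 4=0
i=0  r:1+0->1  c:2·0+0->0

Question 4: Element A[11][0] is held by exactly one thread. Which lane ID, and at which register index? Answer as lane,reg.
12,2

r: 11->gid=3,r8=1  c: 0->tid=0,i&1=0
L=3*4+0=12  i=1*2+0=2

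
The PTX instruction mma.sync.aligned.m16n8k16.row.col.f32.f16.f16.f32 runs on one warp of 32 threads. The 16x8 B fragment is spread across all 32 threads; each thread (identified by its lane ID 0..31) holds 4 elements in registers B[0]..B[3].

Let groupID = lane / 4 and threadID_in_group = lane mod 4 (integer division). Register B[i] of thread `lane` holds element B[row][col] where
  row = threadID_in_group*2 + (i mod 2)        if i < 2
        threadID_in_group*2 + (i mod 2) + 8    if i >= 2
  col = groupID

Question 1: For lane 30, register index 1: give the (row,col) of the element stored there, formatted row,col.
L=30->g=30>>2=7, t=30&3=2
[1]->row 2·2+1+0=5  col g=7

5,7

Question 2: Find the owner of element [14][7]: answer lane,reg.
31,2

c=7→G=7  r=14→rhi=1,T=3,p=0
L=7*4+3=31  i=1*2+0=2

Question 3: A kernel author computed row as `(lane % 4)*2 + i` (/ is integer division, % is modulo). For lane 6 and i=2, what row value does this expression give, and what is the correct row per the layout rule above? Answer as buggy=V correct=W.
buggy=6 correct=12

`(lane % 4)*2 + i`[6,2]→6
6: G=1,T=2
[2] (2*2+0+8,1) = (12,1)
row: 6 vs 12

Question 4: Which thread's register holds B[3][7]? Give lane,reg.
29,1

c: 7->gid=7  r: 3->r8=0,tid=1,i&1=1
L=7*4+1=29  i=0*2+1=1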